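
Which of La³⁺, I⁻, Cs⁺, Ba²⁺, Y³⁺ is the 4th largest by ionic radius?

La³⁺

Tabulating Z and e⁻: Y³⁺ has 36 e⁻ (Z=39), La³⁺ has 54 e⁻ (Z=57), Ba²⁺ has 54 e⁻ (Z=56), Cs⁺ has 54 e⁻ (Z=55), I⁻ has 54 e⁻ (Z=53). Y³⁺ < La³⁺ (same group, period 5 vs 6); La³⁺ < Ba²⁺ (isoelectronic, higher Z=57 is smaller); Ba²⁺ < Cs⁺ (isoelectronic, higher Z=56 is smaller); Cs⁺ < I⁻ (both 54 e⁻, Z=55>53).
That gives Y³⁺ < La³⁺ < Ba²⁺ < Cs⁺ < I⁻. From the largest end, number 4 is La³⁺.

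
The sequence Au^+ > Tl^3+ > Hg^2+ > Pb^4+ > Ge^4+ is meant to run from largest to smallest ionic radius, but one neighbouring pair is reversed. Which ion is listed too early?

Tl^3+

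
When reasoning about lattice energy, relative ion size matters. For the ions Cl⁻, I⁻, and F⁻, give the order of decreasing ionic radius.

I⁻ > Cl⁻ > F⁻

These ions sit in one column with identical charge. Each step down the periodic table adds a principal shell, increasing the radius.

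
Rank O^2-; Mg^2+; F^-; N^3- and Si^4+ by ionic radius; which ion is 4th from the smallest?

Each ion has 10 electrons. The ranking follows nuclear charge in reverse — greater Z gives a smaller radius. Si^4+ (Z=14), Mg^2+ (Z=12), F^- (Z=9), O^2- (Z=8), N^3- (Z=7).
Ordering: Si^4+ < Mg^2+ < F^- < O^2- < N^3-. The 4th smallest is O^2-.

O^2-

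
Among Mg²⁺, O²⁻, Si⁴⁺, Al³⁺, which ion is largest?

O²⁻

Isoelectronic series (10 e⁻ each). Size is set by nuclear charge: more protons means a smaller ion. Si⁴⁺ (Z=14), Al³⁺ (Z=13), Mg²⁺ (Z=12), O²⁻ (Z=8).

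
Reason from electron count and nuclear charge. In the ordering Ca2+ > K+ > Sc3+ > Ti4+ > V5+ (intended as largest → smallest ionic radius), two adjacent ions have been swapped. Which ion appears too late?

K+

Scanning neighbour by neighbour, only Ca2+/K+ violates a trend: both have 18 electrons but Z(Ca)=20 > Z(K)=19, so Ca2+ should be the smaller of the two. That makes K+ the one sitting a position late relative to where it belongs.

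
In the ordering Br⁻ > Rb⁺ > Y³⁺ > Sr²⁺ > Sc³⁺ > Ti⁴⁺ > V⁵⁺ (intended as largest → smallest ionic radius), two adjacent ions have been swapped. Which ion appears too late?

Compare adjacent ions: both have 36 electrons but Z(Y)=39 > Z(Sr)=38, so Y³⁺ should be the smaller of the two — yet in this decreasing list Y³⁺ sits before Sr²⁺. Nothing else is reversed, so Sr²⁺ should move one place to the left.

Sr²⁺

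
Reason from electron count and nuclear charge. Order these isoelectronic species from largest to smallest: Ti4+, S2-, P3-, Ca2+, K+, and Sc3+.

These species are isoelectronic with 18 electrons. The only difference is the number of protons: Ti4+ (Z=22), Sc3+ (Z=21), Ca2+ (Z=20), K+ (Z=19), S2- (Z=16), P3- (Z=15). The strongest nuclear pull (Ti4+) gives the smallest ion.

P3- > S2- > K+ > Ca2+ > Sc3+ > Ti4+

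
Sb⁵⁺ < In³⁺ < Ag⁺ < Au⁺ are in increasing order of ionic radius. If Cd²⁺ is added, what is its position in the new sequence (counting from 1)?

3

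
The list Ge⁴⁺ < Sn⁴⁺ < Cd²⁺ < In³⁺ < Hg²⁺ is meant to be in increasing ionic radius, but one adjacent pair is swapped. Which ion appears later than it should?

The pair Cd²⁺, In³⁺ is the wrong way round — they are isoelectronic (46 e⁻) and In has more protons than Cd (49 vs 48), making In³⁺ smaller. All other adjacent pairs agree with periodic trends, so In³⁺ is the misplaced ion.

In³⁺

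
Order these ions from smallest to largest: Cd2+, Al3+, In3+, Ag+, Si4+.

Si4+ < Al3+ < In3+ < Cd2+ < Ag+

Si4+ (Z=14, 10 e⁻), Al3+ (Z=13, 10 e⁻), In3+ (Z=49, 46 e⁻), Cd2+ (Z=48, 46 e⁻), Ag+ (Z=47, 46 e⁻). Si4+ < Al3+ (both 10 e⁻, Z=14>13); Al3+ < In3+ (same group, 2 shells fewer); In3+ < Cd2+ (both 46 e⁻, Z=49>48); Cd2+ < Ag+ (both 46 e⁻, Z=48>47).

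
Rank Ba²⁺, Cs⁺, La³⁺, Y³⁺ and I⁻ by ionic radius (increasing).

Y³⁺ has 36 e⁻ (Z=39), La³⁺ has 54 e⁻ (Z=57), Ba²⁺ has 54 e⁻ (Z=56), Cs⁺ has 54 e⁻ (Z=55), I⁻ has 54 e⁻ (Z=53). Y³⁺ < La³⁺ (same group, 1 shell fewer); La³⁺ < Ba²⁺ (both 54 e⁻, Z=57>56); Ba²⁺ < Cs⁺ (isoelectronic, higher Z=56 is smaller); Cs⁺ < I⁻ (isoelectronic, higher Z=55 is smaller).

Y³⁺ < La³⁺ < Ba²⁺ < Cs⁺ < I⁻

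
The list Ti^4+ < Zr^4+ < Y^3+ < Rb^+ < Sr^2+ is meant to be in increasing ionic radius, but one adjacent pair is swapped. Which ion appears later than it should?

The pair Rb^+, Sr^2+ is the wrong way round — Sr^2+ and Rb^+ share 36 electrons; the higher nuclear charge on Sr (Z=38) contracts it more, so Sr^2+ < Rb^+. All other adjacent pairs agree with periodic trends, so Sr^2+ is the misplaced ion.

Sr^2+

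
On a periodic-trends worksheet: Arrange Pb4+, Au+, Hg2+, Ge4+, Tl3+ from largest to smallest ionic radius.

Ge4+ has 28 e⁻ (Z=32), Pb4+ has 78 e⁻ (Z=82), Tl3+ has 78 e⁻ (Z=81), Hg2+ has 78 e⁻ (Z=80), Au+ has 78 e⁻ (Z=79). Ge4+ < Pb4+ (same group, 2 shells fewer); Pb4+ < Tl3+ (isoelectronic, higher Z=82 is smaller); Tl3+ < Hg2+ (isoelectronic, higher Z=81 is smaller); Hg2+ < Au+ (both 78 e⁻, Z=80>79).

Au+ > Hg2+ > Tl3+ > Pb4+ > Ge4+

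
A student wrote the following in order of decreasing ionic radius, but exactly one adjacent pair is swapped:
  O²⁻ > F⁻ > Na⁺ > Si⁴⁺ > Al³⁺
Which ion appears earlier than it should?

Scanning neighbour by neighbour, only Si⁴⁺/Al³⁺ violates a trend: Si⁴⁺ and Al³⁺ share 10 electrons; the higher nuclear charge on Si (Z=14) contracts it more, so Si⁴⁺ < Al³⁺. That makes Si⁴⁺ the one sitting a position early relative to where it belongs.

Si⁴⁺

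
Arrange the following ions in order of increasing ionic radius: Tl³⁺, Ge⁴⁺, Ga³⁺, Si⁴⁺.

Work out protons and electrons: Si⁴⁺ has 10 e⁻ (Z=14), Ge⁴⁺ has 28 e⁻ (Z=32), Ga³⁺ has 28 e⁻ (Z=31), Tl³⁺ has 78 e⁻ (Z=81). Si⁴⁺ < Ge⁴⁺ (same group, period 3 vs 4); Ge⁴⁺ < Ga³⁺ (isoelectronic, higher Z=32 is smaller); Ga³⁺ < Tl³⁺ (same group, period 4 vs 6).

Si⁴⁺ < Ge⁴⁺ < Ga³⁺ < Tl³⁺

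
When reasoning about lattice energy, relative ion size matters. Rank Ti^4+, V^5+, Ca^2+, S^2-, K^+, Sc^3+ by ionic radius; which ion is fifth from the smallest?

K^+

All of these have 18 electrons (isoelectronic). With the same electron cloud, the ion with the most protons pulls it in tightest. Nuclear charges: V^5+ (Z=23), Ti^4+ (Z=22), Sc^3+ (Z=21), Ca^2+ (Z=20), K^+ (Z=19), S^2- (Z=16). Highest Z is smallest.
So the order is V^5+ < Ti^4+ < Sc^3+ < Ca^2+ < K^+ < S^2-; the 5th-smallest ion is K^+.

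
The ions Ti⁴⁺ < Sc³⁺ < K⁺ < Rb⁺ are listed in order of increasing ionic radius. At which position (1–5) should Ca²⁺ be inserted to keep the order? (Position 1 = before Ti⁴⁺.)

Work out protons and electrons: Ti⁴⁺ (Z=22, 18 e⁻), Sc³⁺ (Z=21, 18 e⁻), Ca²⁺ (Z=20, 18 e⁻), K⁺ (Z=19, 18 e⁻), Rb⁺ (Z=37, 36 e⁻). Ti⁴⁺ < Sc³⁺ (isoelectronic, higher Z=22 is smaller); Sc³⁺ < Ca²⁺ (both 18 e⁻, Z=21>20); Ca²⁺ < K⁺ (isoelectronic, higher Z=20 is smaller); K⁺ < Rb⁺ (same group, period 4 vs 5).
The complete sequence is Ti⁴⁺ < Sc³⁺ < Ca²⁺ < K⁺ < Rb⁺. Ca²⁺ sits at position 3.

3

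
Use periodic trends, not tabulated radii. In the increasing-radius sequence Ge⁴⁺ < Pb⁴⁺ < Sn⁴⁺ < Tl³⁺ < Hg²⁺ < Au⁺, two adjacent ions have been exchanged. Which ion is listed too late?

Scanning neighbour by neighbour, only Pb⁴⁺/Sn⁴⁺ violates a trend: both in group 14 with the same charge; Sn⁴⁺ (period 5) has the smaller radius. That makes Sn⁴⁺ the one sitting a position late relative to where it belongs.

Sn⁴⁺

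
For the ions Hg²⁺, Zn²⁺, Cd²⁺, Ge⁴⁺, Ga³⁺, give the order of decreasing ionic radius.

Electron counts and nuclear charges: Ge⁴⁺: 28 e⁻, Z=32, Ga³⁺: 28 e⁻, Z=31, Zn²⁺: 28 e⁻, Z=30, Cd²⁺: 46 e⁻, Z=48, Hg²⁺: 78 e⁻, Z=80. Ge⁴⁺ < Ga³⁺ (both 28 e⁻, Z=32>31); Ga³⁺ < Zn²⁺ (both 28 e⁻, Z=31>30); Zn²⁺ < Cd²⁺ (same group, 1 shell fewer); Cd²⁺ < Hg²⁺ (same group, period 5 vs 6).

Hg²⁺ > Cd²⁺ > Zn²⁺ > Ga³⁺ > Ge⁴⁺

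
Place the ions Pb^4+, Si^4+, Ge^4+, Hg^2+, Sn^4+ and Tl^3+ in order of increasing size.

Si^4+ < Ge^4+ < Sn^4+ < Pb^4+ < Tl^3+ < Hg^2+

Tabulating Z and e⁻: Si^4+ (Z=14, 10 e⁻), Ge^4+ (Z=32, 28 e⁻), Sn^4+ (Z=50, 46 e⁻), Pb^4+ (Z=82, 78 e⁻), Tl^3+ (Z=81, 78 e⁻), Hg^2+ (Z=80, 78 e⁻). Si^4+ < Ge^4+ (same group, 1 shell fewer); Ge^4+ < Sn^4+ (same group, period 4 vs 5); Sn^4+ < Pb^4+ (same group, period 5 vs 6); Pb^4+ < Tl^3+ (both 78 e⁻, Z=82>81); Tl^3+ < Hg^2+ (isoelectronic, higher Z=81 is smaller).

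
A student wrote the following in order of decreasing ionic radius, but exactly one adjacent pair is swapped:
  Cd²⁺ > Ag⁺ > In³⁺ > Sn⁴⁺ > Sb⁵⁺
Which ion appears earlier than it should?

Compare adjacent ions: Cd²⁺ and Ag⁺ share 46 electrons; the higher nuclear charge on Cd (Z=48) contracts it more, so Cd²⁺ < Ag⁺ — yet in this decreasing list Cd²⁺ sits before Ag⁺. Nothing else is reversed, so Cd²⁺ should move one place to the right.

Cd²⁺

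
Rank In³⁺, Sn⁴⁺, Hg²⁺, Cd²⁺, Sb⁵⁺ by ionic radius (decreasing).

Hg²⁺ > Cd²⁺ > In³⁺ > Sn⁴⁺ > Sb⁵⁺

Sb⁵⁺ (Z=51, 46 e⁻), Sn⁴⁺ (Z=50, 46 e⁻), In³⁺ (Z=49, 46 e⁻), Cd²⁺ (Z=48, 46 e⁻), Hg²⁺ (Z=80, 78 e⁻). Sb⁵⁺ < Sn⁴⁺ (isoelectronic, higher Z=51 is smaller); Sn⁴⁺ < In³⁺ (both 46 e⁻, Z=50>49); In³⁺ < Cd²⁺ (both 46 e⁻, Z=49>48); Cd²⁺ < Hg²⁺ (same group, period 5 vs 6).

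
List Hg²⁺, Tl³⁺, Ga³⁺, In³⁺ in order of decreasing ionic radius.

Hg²⁺ > Tl³⁺ > In³⁺ > Ga³⁺

First list Z and electron count for each: Ga³⁺ (Z=31, 28 e⁻), In³⁺ (Z=49, 46 e⁻), Tl³⁺ (Z=81, 78 e⁻), Hg²⁺ (Z=80, 78 e⁻). Ga³⁺ < In³⁺ (same group, period 4 vs 5); In³⁺ < Tl³⁺ (same group, 1 shell fewer); Tl³⁺ < Hg²⁺ (both 78 e⁻, Z=81>80).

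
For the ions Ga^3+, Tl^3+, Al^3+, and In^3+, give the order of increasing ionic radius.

Al^3+ < Ga^3+ < In^3+ < Tl^3+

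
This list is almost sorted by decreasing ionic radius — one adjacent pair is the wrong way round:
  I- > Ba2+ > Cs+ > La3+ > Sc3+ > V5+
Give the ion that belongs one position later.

Ba2+

Compare adjacent ions: they are isoelectronic (54 e⁻) and Ba has more protons than Cs (56 vs 55), making Ba2+ smaller — yet in this decreasing list Ba2+ sits before Cs+. Nothing else is reversed, so Ba2+ should move one place to the right.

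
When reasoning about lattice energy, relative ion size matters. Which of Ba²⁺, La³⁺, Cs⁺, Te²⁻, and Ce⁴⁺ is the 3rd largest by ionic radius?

These species are isoelectronic with 54 electrons. The only difference is the number of protons: Ce⁴⁺ (Z=58), La³⁺ (Z=57), Ba²⁺ (Z=56), Cs⁺ (Z=55), Te²⁻ (Z=52). The strongest nuclear pull (Ce⁴⁺) gives the smallest ion.
Ordering: Ce⁴⁺ < La³⁺ < Ba²⁺ < Cs⁺ < Te²⁻. The 3rd largest is Ba²⁺.

Ba²⁺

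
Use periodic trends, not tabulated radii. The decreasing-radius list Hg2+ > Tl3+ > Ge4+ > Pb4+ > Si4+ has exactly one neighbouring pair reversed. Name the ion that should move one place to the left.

Pb4+

Compare adjacent ions: both in group 14 with the same charge; Ge4+ (period 4) has the smaller radius — yet in this decreasing list Ge4+ sits before Pb4+. Nothing else is reversed, so Pb4+ should move one place to the left.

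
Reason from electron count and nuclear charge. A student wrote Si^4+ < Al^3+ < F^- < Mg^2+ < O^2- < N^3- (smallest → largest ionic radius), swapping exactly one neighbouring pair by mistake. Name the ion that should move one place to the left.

The pair F^-, Mg^2+ is the wrong way round — both have 10 electrons but Z(Mg)=12 > Z(F)=9, so Mg^2+ should be the smaller of the two. All other adjacent pairs agree with periodic trends, so Mg^2+ is the misplaced ion.

Mg^2+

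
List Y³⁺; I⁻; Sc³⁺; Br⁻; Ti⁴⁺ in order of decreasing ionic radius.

I⁻ > Br⁻ > Y³⁺ > Sc³⁺ > Ti⁴⁺

Electron counts and nuclear charges: Ti⁴⁺: 18 e⁻, Z=22, Sc³⁺: 18 e⁻, Z=21, Y³⁺: 36 e⁻, Z=39, Br⁻: 36 e⁻, Z=35, I⁻: 54 e⁻, Z=53. Ti⁴⁺ < Sc³⁺ (isoelectronic, higher Z=22 is smaller); Sc³⁺ < Y³⁺ (same group, 1 shell fewer); Y³⁺ < Br⁻ (isoelectronic, higher Z=39 is smaller); Br⁻ < I⁻ (same group, period 4 vs 5).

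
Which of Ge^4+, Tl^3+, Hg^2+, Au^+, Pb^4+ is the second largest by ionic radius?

Hg^2+

Electron counts and nuclear charges: Ge^4+ has 28 e⁻ (Z=32), Pb^4+ has 78 e⁻ (Z=82), Tl^3+ has 78 e⁻ (Z=81), Hg^2+ has 78 e⁻ (Z=80), Au^+ has 78 e⁻ (Z=79). Ge^4+ < Pb^4+ (same group, 2 shells fewer); Pb^4+ < Tl^3+ (both 78 e⁻, Z=82>81); Tl^3+ < Hg^2+ (both 78 e⁻, Z=81>80); Hg^2+ < Au^+ (isoelectronic, higher Z=80 is smaller).
So the order is Ge^4+ < Pb^4+ < Tl^3+ < Hg^2+ < Au^+; the 2nd-largest ion is Hg^2+.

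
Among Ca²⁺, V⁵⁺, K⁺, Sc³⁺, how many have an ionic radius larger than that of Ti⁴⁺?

3

Isoelectronic series (18 e⁻ each). Size is set by nuclear charge: more protons means a smaller ion. V⁵⁺ (Z=23), Ti⁴⁺ (Z=22), Sc³⁺ (Z=21), Ca²⁺ (Z=20), K⁺ (Z=19).
Ordering all of them (including Ti⁴⁺) by radius gives V⁵⁺ < Ti⁴⁺ < Sc³⁺ < Ca²⁺ < K⁺. That's 3.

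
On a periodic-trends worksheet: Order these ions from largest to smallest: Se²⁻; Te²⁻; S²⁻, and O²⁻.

Te²⁻ > Se²⁻ > S²⁻ > O²⁻

Same group, same charge. Going down the group adds an extra shell of electrons, so the ion gets larger: O²⁻ is highest in the group and smallest.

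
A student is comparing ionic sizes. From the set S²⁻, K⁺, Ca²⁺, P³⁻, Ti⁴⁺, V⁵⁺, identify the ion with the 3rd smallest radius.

Ca²⁺

Isoelectronic series (18 e⁻ each). Size is set by nuclear charge: more protons means a smaller ion. V⁵⁺ (Z=23), Ti⁴⁺ (Z=22), Ca²⁺ (Z=20), K⁺ (Z=19), S²⁻ (Z=16), P³⁻ (Z=15).
So the order is V⁵⁺ < Ti⁴⁺ < Ca²⁺ < K⁺ < S²⁻ < P³⁻; the 3rd-smallest ion is Ca²⁺.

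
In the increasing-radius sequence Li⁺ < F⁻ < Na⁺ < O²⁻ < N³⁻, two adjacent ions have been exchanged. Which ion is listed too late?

Na⁺

The pair F⁻, Na⁺ is the wrong way round — they are isoelectronic (10 e⁻) and Na has more protons than F (11 vs 9), making Na⁺ smaller. All other adjacent pairs agree with periodic trends, so Na⁺ is the misplaced ion.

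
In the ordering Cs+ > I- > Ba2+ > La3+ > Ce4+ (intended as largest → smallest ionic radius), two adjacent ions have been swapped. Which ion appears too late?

I-

Compare adjacent ions: both have 54 electrons but Z(Cs)=55 > Z(I)=53, so Cs+ should be the smaller of the two — yet in this decreasing list Cs+ sits before I-. Nothing else is reversed, so I- should move one place to the left.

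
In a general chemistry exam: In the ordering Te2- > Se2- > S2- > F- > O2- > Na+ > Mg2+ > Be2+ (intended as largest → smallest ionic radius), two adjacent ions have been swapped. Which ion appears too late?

The pair F-, O2- is the wrong way round — both have 10 electrons but Z(F)=9 > Z(O)=8, so F- should be the smaller of the two. All other adjacent pairs agree with periodic trends, so O2- is the misplaced ion.

O2-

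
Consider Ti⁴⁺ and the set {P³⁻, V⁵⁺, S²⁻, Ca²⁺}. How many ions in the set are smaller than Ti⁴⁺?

Isoelectronic series (18 e⁻ each). Size is set by nuclear charge: more protons means a smaller ion. V⁵⁺ (Z=23), Ti⁴⁺ (Z=22), Ca²⁺ (Z=20), S²⁻ (Z=16), P³⁻ (Z=15).
Overall: V⁵⁺ < Ti⁴⁺ < Ca²⁺ < S²⁻ < P³⁻. Ti⁴⁺ has 1 below it and 3 above. So 1 is smaller.

1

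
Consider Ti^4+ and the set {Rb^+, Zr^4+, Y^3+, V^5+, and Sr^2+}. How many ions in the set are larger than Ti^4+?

V^5+ (Z=23, 18 e⁻), Ti^4+ (Z=22, 18 e⁻), Zr^4+ (Z=40, 36 e⁻), Y^3+ (Z=39, 36 e⁻), Sr^2+ (Z=38, 36 e⁻), Rb^+ (Z=37, 36 e⁻). V^5+ < Ti^4+ (both 18 e⁻, Z=23>22); Ti^4+ < Zr^4+ (same group, period 4 vs 5); Zr^4+ < Y^3+ (both 36 e⁻, Z=40>39); Y^3+ < Sr^2+ (isoelectronic, higher Z=39 is smaller); Sr^2+ < Rb^+ (both 36 e⁻, Z=38>37).
Overall: V^5+ < Ti^4+ < Zr^4+ < Y^3+ < Sr^2+ < Rb^+. Ti^4+ has 1 below it and 4 above. That's 4.

4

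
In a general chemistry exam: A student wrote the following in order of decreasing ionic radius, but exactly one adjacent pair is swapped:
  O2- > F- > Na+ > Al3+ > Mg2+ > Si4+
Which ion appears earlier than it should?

Al3+

Scanning neighbour by neighbour, only Al3+/Mg2+ violates a trend: they are isoelectronic (10 e⁻) and Al has more protons than Mg (13 vs 12), making Al3+ smaller. That makes Al3+ the one sitting a position early relative to where it belongs.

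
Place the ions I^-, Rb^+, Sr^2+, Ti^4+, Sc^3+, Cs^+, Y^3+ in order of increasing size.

Ti^4+ < Sc^3+ < Y^3+ < Sr^2+ < Rb^+ < Cs^+ < I^-

Ti^4+ (Z=22, 18 e⁻), Sc^3+ (Z=21, 18 e⁻), Y^3+ (Z=39, 36 e⁻), Sr^2+ (Z=38, 36 e⁻), Rb^+ (Z=37, 36 e⁻), Cs^+ (Z=55, 54 e⁻), I^- (Z=53, 54 e⁻). Ti^4+ < Sc^3+ (both 18 e⁻, Z=22>21); Sc^3+ < Y^3+ (same group, 1 shell fewer); Y^3+ < Sr^2+ (both 36 e⁻, Z=39>38); Sr^2+ < Rb^+ (both 36 e⁻, Z=38>37); Rb^+ < Cs^+ (same group, 1 shell fewer); Cs^+ < I^- (isoelectronic, higher Z=55 is smaller).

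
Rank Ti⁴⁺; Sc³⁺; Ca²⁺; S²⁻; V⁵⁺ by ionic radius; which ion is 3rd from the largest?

These species are isoelectronic with 18 electrons. The only difference is the number of protons: V⁵⁺ (Z=23), Ti⁴⁺ (Z=22), Sc³⁺ (Z=21), Ca²⁺ (Z=20), S²⁻ (Z=16). The strongest nuclear pull (V⁵⁺) gives the smallest ion.
Ordering: V⁵⁺ < Ti⁴⁺ < Sc³⁺ < Ca²⁺ < S²⁻. The 3rd largest is Sc³⁺.

Sc³⁺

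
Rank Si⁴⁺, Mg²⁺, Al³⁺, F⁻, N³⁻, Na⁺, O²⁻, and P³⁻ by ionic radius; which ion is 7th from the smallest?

First list Z and electron count for each: Si⁴⁺: 10 e⁻, Z=14, Al³⁺: 10 e⁻, Z=13, Mg²⁺: 10 e⁻, Z=12, Na⁺: 10 e⁻, Z=11, F⁻: 10 e⁻, Z=9, O²⁻: 10 e⁻, Z=8, N³⁻: 10 e⁻, Z=7, P³⁻: 18 e⁻, Z=15. Si⁴⁺ < Al³⁺ (both 10 e⁻, Z=14>13); Al³⁺ < Mg²⁺ (both 10 e⁻, Z=13>12); Mg²⁺ < Na⁺ (isoelectronic, higher Z=12 is smaller); Na⁺ < F⁻ (isoelectronic, higher Z=11 is smaller); F⁻ < O²⁻ (isoelectronic, higher Z=9 is smaller); O²⁻ < N³⁻ (both 10 e⁻, Z=8>7); N³⁻ < P³⁻ (same group, 1 shell fewer).
Full ascending order: Si⁴⁺ < Al³⁺ < Mg²⁺ < Na⁺ < F⁻ < O²⁻ < N³⁻ < P³⁻. Counting from the smallest, position 7 is N³⁻.

N³⁻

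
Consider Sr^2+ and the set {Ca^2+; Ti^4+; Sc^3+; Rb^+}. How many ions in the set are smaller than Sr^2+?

3

First list Z and electron count for each: Ti^4+ (Z=22, 18 e⁻), Sc^3+ (Z=21, 18 e⁻), Ca^2+ (Z=20, 18 e⁻), Sr^2+ (Z=38, 36 e⁻), Rb^+ (Z=37, 36 e⁻). Ti^4+ < Sc^3+ (isoelectronic, higher Z=22 is smaller); Sc^3+ < Ca^2+ (isoelectronic, higher Z=21 is smaller); Ca^2+ < Sr^2+ (same group, period 4 vs 5); Sr^2+ < Rb^+ (isoelectronic, higher Z=38 is smaller).
Ordering all of them (including Sr^2+) by radius gives Ti^4+ < Sc^3+ < Ca^2+ < Sr^2+ < Rb^+. So 3 are smaller.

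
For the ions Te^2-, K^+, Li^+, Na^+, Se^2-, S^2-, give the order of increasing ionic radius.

Li^+ < Na^+ < K^+ < S^2- < Se^2- < Te^2-

Tabulating Z and e⁻: Li^+ has 2 e⁻ (Z=3), Na^+ has 10 e⁻ (Z=11), K^+ has 18 e⁻ (Z=19), S^2- has 18 e⁻ (Z=16), Se^2- has 36 e⁻ (Z=34), Te^2- has 54 e⁻ (Z=52). Li^+ < Na^+ (same group, 1 shell fewer); Na^+ < K^+ (same group, 1 shell fewer); K^+ < S^2- (isoelectronic, higher Z=19 is smaller); S^2- < Se^2- (same group, 1 shell fewer); Se^2- < Te^2- (same group, 1 shell fewer).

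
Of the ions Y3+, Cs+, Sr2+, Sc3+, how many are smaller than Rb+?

3

Sc3+: 18 e⁻, Z=21, Y3+: 36 e⁻, Z=39, Sr2+: 36 e⁻, Z=38, Rb+: 36 e⁻, Z=37, Cs+: 54 e⁻, Z=55. Sc3+ < Y3+ (same group, 1 shell fewer); Y3+ < Sr2+ (isoelectronic, higher Z=39 is smaller); Sr2+ < Rb+ (both 36 e⁻, Z=38>37); Rb+ < Cs+ (same group, 1 shell fewer).
Ordering all of them (including Rb+) by radius gives Sc3+ < Y3+ < Sr2+ < Rb+ < Cs+. Count: 3.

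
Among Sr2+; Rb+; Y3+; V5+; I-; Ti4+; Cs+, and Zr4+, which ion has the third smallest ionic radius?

Work out protons and electrons: V5+ (Z=23, 18 e⁻), Ti4+ (Z=22, 18 e⁻), Zr4+ (Z=40, 36 e⁻), Y3+ (Z=39, 36 e⁻), Sr2+ (Z=38, 36 e⁻), Rb+ (Z=37, 36 e⁻), Cs+ (Z=55, 54 e⁻), I- (Z=53, 54 e⁻). V5+ < Ti4+ (isoelectronic, higher Z=23 is smaller); Ti4+ < Zr4+ (same group, period 4 vs 5); Zr4+ < Y3+ (both 36 e⁻, Z=40>39); Y3+ < Sr2+ (isoelectronic, higher Z=39 is smaller); Sr2+ < Rb+ (both 36 e⁻, Z=38>37); Rb+ < Cs+ (same group, period 5 vs 6); Cs+ < I- (isoelectronic, higher Z=55 is smaller).
Full ascending order: V5+ < Ti4+ < Zr4+ < Y3+ < Sr2+ < Rb+ < Cs+ < I-. Counting from the smallest, position 3 is Zr4+.

Zr4+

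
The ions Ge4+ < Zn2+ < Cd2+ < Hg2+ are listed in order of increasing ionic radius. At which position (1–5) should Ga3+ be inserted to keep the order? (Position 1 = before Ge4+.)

Ge4+: 28 e⁻, Z=32, Ga3+: 28 e⁻, Z=31, Zn2+: 28 e⁻, Z=30, Cd2+: 46 e⁻, Z=48, Hg2+: 78 e⁻, Z=80. Ge4+ < Ga3+ (isoelectronic, higher Z=32 is smaller); Ga3+ < Zn2+ (isoelectronic, higher Z=31 is smaller); Zn2+ < Cd2+ (same group, 1 shell fewer); Cd2+ < Hg2+ (same group, period 5 vs 6).
With Ga3+ included the full order is Ge4+ < Ga3+ < Zn2+ < Cd2+ < Hg2+, so it takes position 2.

2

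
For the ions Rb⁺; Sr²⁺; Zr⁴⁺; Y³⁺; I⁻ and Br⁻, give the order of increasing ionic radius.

Zr⁴⁺ < Y³⁺ < Sr²⁺ < Rb⁺ < Br⁻ < I⁻

Tabulating Z and e⁻: Zr⁴⁺ (Z=40, 36 e⁻), Y³⁺ (Z=39, 36 e⁻), Sr²⁺ (Z=38, 36 e⁻), Rb⁺ (Z=37, 36 e⁻), Br⁻ (Z=35, 36 e⁻), I⁻ (Z=53, 54 e⁻). Zr⁴⁺ < Y³⁺ (both 36 e⁻, Z=40>39); Y³⁺ < Sr²⁺ (both 36 e⁻, Z=39>38); Sr²⁺ < Rb⁺ (isoelectronic, higher Z=38 is smaller); Rb⁺ < Br⁻ (isoelectronic, higher Z=37 is smaller); Br⁻ < I⁻ (same group, period 4 vs 5).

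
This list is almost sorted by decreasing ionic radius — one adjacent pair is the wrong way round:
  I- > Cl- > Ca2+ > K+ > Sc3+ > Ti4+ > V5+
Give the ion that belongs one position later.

Check each adjacent pair. Ca2+ and K+ are reversed: Ca2+ and K+ share 18 electrons; the higher nuclear charge on Ca (Z=20) contracts it more, so Ca2+ < K+. No other neighbouring pair contradicts the periodic trends, so Ca2+ is the ion listed too early.

Ca2+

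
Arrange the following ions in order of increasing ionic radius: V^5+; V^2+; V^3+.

Same element, different charge: the more highly charged cation has fewer electrons and a greater effective nuclear charge per electron, making V^5+ the smallest.

V^5+ < V^3+ < V^2+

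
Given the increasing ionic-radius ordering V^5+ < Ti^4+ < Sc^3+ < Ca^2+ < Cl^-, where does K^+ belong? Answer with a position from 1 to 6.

5

These species are isoelectronic with 18 electrons. The only difference is the number of protons: V^5+ (Z=23), Ti^4+ (Z=22), Sc^3+ (Z=21), Ca^2+ (Z=20), K^+ (Z=19), Cl^- (Z=17). The strongest nuclear pull (V^5+) gives the smallest ion.
With K^+ included the full order is V^5+ < Ti^4+ < Sc^3+ < Ca^2+ < K^+ < Cl^-, so it takes position 5.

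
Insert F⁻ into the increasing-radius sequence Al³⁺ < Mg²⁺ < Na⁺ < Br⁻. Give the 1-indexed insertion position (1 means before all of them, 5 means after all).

4

Tabulating Z and e⁻: Al³⁺ has 10 e⁻ (Z=13), Mg²⁺ has 10 e⁻ (Z=12), Na⁺ has 10 e⁻ (Z=11), F⁻ has 10 e⁻ (Z=9), Br⁻ has 36 e⁻ (Z=35). Al³⁺ < Mg²⁺ (isoelectronic, higher Z=13 is smaller); Mg²⁺ < Na⁺ (both 10 e⁻, Z=12>11); Na⁺ < F⁻ (both 10 e⁻, Z=11>9); F⁻ < Br⁻ (same group, period 2 vs 4).
The complete sequence is Al³⁺ < Mg²⁺ < Na⁺ < F⁻ < Br⁻. F⁻ sits at position 4.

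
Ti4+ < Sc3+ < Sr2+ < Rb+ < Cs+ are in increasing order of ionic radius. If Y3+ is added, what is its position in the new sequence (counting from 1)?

3

Work out protons and electrons: Ti4+: 18 e⁻, Z=22, Sc3+: 18 e⁻, Z=21, Y3+: 36 e⁻, Z=39, Sr2+: 36 e⁻, Z=38, Rb+: 36 e⁻, Z=37, Cs+: 54 e⁻, Z=55. Ti4+ < Sc3+ (both 18 e⁻, Z=22>21); Sc3+ < Y3+ (same group, 1 shell fewer); Y3+ < Sr2+ (both 36 e⁻, Z=39>38); Sr2+ < Rb+ (both 36 e⁻, Z=38>37); Rb+ < Cs+ (same group, period 5 vs 6).
Putting Y3+ in gives Ti4+ < Sc3+ < Y3+ < Sr2+ < Rb+ < Cs+; it lands at slot 3.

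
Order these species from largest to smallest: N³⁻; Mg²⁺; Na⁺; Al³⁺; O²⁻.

N³⁻ > O²⁻ > Na⁺ > Mg²⁺ > Al³⁺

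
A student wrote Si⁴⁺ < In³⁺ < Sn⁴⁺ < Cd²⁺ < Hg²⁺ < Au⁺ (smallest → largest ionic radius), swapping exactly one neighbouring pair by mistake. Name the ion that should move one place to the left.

Sn⁴⁺

Check each adjacent pair. In³⁺ and Sn⁴⁺ are reversed: Sn⁴⁺ and In³⁺ share 46 electrons; the higher nuclear charge on Sn (Z=50) contracts it more, so Sn⁴⁺ < In³⁺. No other neighbouring pair contradicts the periodic trends, so Sn⁴⁺ is the ion listed too late.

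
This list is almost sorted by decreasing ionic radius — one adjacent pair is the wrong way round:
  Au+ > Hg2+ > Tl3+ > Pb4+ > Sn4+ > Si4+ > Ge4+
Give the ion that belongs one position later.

Si4+

Scanning neighbour by neighbour, only Si4+/Ge4+ violates a trend: Si4+ and Ge4+ are in one column with the same charge; the lighter period-3 ion has one fewer shell and is smaller. That makes Si4+ the one sitting a position early relative to where it belongs.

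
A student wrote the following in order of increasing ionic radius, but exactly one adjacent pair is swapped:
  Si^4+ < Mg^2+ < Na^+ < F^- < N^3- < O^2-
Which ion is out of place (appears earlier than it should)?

N^3-

Scanning neighbour by neighbour, only N^3-/O^2- violates a trend: O^2- and N^3- share 10 electrons; the higher nuclear charge on O (Z=8) contracts it more, so O^2- < N^3-. That makes N^3- the one sitting a position early relative to where it belongs.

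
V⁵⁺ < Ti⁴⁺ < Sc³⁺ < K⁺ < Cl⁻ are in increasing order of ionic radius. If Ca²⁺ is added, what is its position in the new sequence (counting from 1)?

Each ion has 18 electrons. The ranking follows nuclear charge in reverse — greater Z gives a smaller radius. V⁵⁺ (Z=23), Ti⁴⁺ (Z=22), Sc³⁺ (Z=21), Ca²⁺ (Z=20), K⁺ (Z=19), Cl⁻ (Z=17).
With Ca²⁺ included the full order is V⁵⁺ < Ti⁴⁺ < Sc³⁺ < Ca²⁺ < K⁺ < Cl⁻, so it takes position 4.

4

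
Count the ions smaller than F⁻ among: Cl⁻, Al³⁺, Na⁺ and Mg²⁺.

3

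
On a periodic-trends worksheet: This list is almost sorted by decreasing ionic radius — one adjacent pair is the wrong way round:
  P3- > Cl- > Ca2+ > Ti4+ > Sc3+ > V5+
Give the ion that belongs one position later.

Check each adjacent pair. Ti4+ and Sc3+ are reversed: Ti4+ and Sc3+ share 18 electrons; the higher nuclear charge on Ti (Z=22) contracts it more, so Ti4+ < Sc3+. No other neighbouring pair contradicts the periodic trends, so Ti4+ is the ion listed too early.

Ti4+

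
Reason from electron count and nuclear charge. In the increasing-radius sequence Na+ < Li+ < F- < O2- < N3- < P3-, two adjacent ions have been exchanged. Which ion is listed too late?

Li+

The pair Na+, Li+ is the wrong way round — both in group 1 with the same charge; Li+ (period 2) has the smaller radius. All other adjacent pairs agree with periodic trends, so Li+ is the misplaced ion.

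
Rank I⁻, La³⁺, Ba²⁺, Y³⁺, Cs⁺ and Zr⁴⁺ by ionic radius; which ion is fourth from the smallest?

Work out protons and electrons: Zr⁴⁺ has 36 e⁻ (Z=40), Y³⁺ has 36 e⁻ (Z=39), La³⁺ has 54 e⁻ (Z=57), Ba²⁺ has 54 e⁻ (Z=56), Cs⁺ has 54 e⁻ (Z=55), I⁻ has 54 e⁻ (Z=53). Zr⁴⁺ < Y³⁺ (both 36 e⁻, Z=40>39); Y³⁺ < La³⁺ (same group, 1 shell fewer); La³⁺ < Ba²⁺ (both 54 e⁻, Z=57>56); Ba²⁺ < Cs⁺ (both 54 e⁻, Z=56>55); Cs⁺ < I⁻ (isoelectronic, higher Z=55 is smaller).
Ordering: Zr⁴⁺ < Y³⁺ < La³⁺ < Ba²⁺ < Cs⁺ < I⁻. The fourth smallest is Ba²⁺.

Ba²⁺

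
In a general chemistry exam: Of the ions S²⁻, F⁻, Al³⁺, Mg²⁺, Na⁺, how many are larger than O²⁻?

First list Z and electron count for each: Al³⁺ has 10 e⁻ (Z=13), Mg²⁺ has 10 e⁻ (Z=12), Na⁺ has 10 e⁻ (Z=11), F⁻ has 10 e⁻ (Z=9), O²⁻ has 10 e⁻ (Z=8), S²⁻ has 18 e⁻ (Z=16). Al³⁺ < Mg²⁺ (isoelectronic, higher Z=13 is smaller); Mg²⁺ < Na⁺ (both 10 e⁻, Z=12>11); Na⁺ < F⁻ (both 10 e⁻, Z=11>9); F⁻ < O²⁻ (isoelectronic, higher Z=9 is smaller); O²⁻ < S²⁻ (same group, period 2 vs 3).
Placing each against O²⁻: smaller — Al³⁺, Mg²⁺, Na⁺, F⁻; larger — S²⁻. So 1 is larger.

1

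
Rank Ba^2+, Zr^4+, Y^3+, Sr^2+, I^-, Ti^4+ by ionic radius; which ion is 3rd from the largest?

First list Z and electron count for each: Ti^4+: 18 e⁻, Z=22, Zr^4+: 36 e⁻, Z=40, Y^3+: 36 e⁻, Z=39, Sr^2+: 36 e⁻, Z=38, Ba^2+: 54 e⁻, Z=56, I^-: 54 e⁻, Z=53. Ti^4+ < Zr^4+ (same group, 1 shell fewer); Zr^4+ < Y^3+ (both 36 e⁻, Z=40>39); Y^3+ < Sr^2+ (both 36 e⁻, Z=39>38); Sr^2+ < Ba^2+ (same group, 1 shell fewer); Ba^2+ < I^- (both 54 e⁻, Z=56>53).
Ordering: Ti^4+ < Zr^4+ < Y^3+ < Sr^2+ < Ba^2+ < I^-. The 3rd largest is Sr^2+.

Sr^2+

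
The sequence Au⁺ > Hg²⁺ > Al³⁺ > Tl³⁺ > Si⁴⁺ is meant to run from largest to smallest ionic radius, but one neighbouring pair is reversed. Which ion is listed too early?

Scanning neighbour by neighbour, only Al³⁺/Tl³⁺ violates a trend: same group and charge — period 3 sits above period 6, so Al³⁺ is smaller. That makes Al³⁺ the one sitting a position early relative to where it belongs.

Al³⁺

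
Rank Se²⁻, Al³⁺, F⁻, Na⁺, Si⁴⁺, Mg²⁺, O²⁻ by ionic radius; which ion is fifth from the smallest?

F⁻

Tabulating Z and e⁻: Si⁴⁺ has 10 e⁻ (Z=14), Al³⁺ has 10 e⁻ (Z=13), Mg²⁺ has 10 e⁻ (Z=12), Na⁺ has 10 e⁻ (Z=11), F⁻ has 10 e⁻ (Z=9), O²⁻ has 10 e⁻ (Z=8), Se²⁻ has 36 e⁻ (Z=34). Si⁴⁺ < Al³⁺ (isoelectronic, higher Z=14 is smaller); Al³⁺ < Mg²⁺ (isoelectronic, higher Z=13 is smaller); Mg²⁺ < Na⁺ (both 10 e⁻, Z=12>11); Na⁺ < F⁻ (isoelectronic, higher Z=11 is smaller); F⁻ < O²⁻ (isoelectronic, higher Z=9 is smaller); O²⁻ < Se²⁻ (same group, 2 shells fewer).
Full ascending order: Si⁴⁺ < Al³⁺ < Mg²⁺ < Na⁺ < F⁻ < O²⁻ < Se²⁻. Counting from the smallest, position 5 is F⁻.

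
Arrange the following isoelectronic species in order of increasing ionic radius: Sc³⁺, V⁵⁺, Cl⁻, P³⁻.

These species are isoelectronic with 18 electrons. The only difference is the number of protons: V⁵⁺ (Z=23), Sc³⁺ (Z=21), Cl⁻ (Z=17), P³⁻ (Z=15). The strongest nuclear pull (V⁵⁺) gives the smallest ion.

V⁵⁺ < Sc³⁺ < Cl⁻ < P³⁻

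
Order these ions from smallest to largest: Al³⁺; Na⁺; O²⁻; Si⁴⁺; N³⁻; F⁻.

Si⁴⁺ < Al³⁺ < Na⁺ < F⁻ < O²⁻ < N³⁻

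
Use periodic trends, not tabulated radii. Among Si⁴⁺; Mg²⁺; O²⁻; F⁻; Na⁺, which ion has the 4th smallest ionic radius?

All of these have 10 electrons (isoelectronic). With the same electron cloud, the ion with the most protons pulls it in tightest. Nuclear charges: Si⁴⁺ (Z=14), Mg²⁺ (Z=12), Na⁺ (Z=11), F⁻ (Z=9), O²⁻ (Z=8). Highest Z is smallest.
That gives Si⁴⁺ < Mg²⁺ < Na⁺ < F⁻ < O²⁻. From the smallest end, number 4 is F⁻.

F⁻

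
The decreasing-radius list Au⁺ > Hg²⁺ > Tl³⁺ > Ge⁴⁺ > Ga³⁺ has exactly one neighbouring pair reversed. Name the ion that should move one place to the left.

Ga³⁺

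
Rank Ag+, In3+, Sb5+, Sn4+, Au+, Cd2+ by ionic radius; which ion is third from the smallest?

In3+

Sb5+ has 46 e⁻ (Z=51), Sn4+ has 46 e⁻ (Z=50), In3+ has 46 e⁻ (Z=49), Cd2+ has 46 e⁻ (Z=48), Ag+ has 46 e⁻ (Z=47), Au+ has 78 e⁻ (Z=79). Sb5+ < Sn4+ (isoelectronic, higher Z=51 is smaller); Sn4+ < In3+ (both 46 e⁻, Z=50>49); In3+ < Cd2+ (both 46 e⁻, Z=49>48); Cd2+ < Ag+ (both 46 e⁻, Z=48>47); Ag+ < Au+ (same group, 1 shell fewer).
That gives Sb5+ < Sn4+ < In3+ < Cd2+ < Ag+ < Au+. From the smallest end, number 3 is In3+.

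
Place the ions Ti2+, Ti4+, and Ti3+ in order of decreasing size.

These are all Ti ions. Removing more electrons (higher positive charge) pulls the remaining electrons in closer, so Ti4+ is smallest and Ti2+ is largest.

Ti2+ > Ti3+ > Ti4+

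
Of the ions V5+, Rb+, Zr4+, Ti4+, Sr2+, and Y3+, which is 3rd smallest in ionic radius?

Electron counts and nuclear charges: V5+: 18 e⁻, Z=23, Ti4+: 18 e⁻, Z=22, Zr4+: 36 e⁻, Z=40, Y3+: 36 e⁻, Z=39, Sr2+: 36 e⁻, Z=38, Rb+: 36 e⁻, Z=37. V5+ < Ti4+ (both 18 e⁻, Z=23>22); Ti4+ < Zr4+ (same group, period 4 vs 5); Zr4+ < Y3+ (isoelectronic, higher Z=40 is smaller); Y3+ < Sr2+ (isoelectronic, higher Z=39 is smaller); Sr2+ < Rb+ (isoelectronic, higher Z=38 is smaller).
Full ascending order: V5+ < Ti4+ < Zr4+ < Y3+ < Sr2+ < Rb+. Counting from the smallest, position 3 is Zr4+.

Zr4+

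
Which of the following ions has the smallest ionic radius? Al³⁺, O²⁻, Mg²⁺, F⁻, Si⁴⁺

Si⁴⁺

These species are isoelectronic with 10 electrons. The only difference is the number of protons: Si⁴⁺ (Z=14), Al³⁺ (Z=13), Mg²⁺ (Z=12), F⁻ (Z=9), O²⁻ (Z=8). The strongest nuclear pull (Si⁴⁺) gives the smallest ion.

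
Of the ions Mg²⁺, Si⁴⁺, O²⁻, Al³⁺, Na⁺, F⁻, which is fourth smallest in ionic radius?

Na⁺

All of these have 10 electrons (isoelectronic). With the same electron cloud, the ion with the most protons pulls it in tightest. Nuclear charges: Si⁴⁺ (Z=14), Al³⁺ (Z=13), Mg²⁺ (Z=12), Na⁺ (Z=11), F⁻ (Z=9), O²⁻ (Z=8). Highest Z is smallest.
So the order is Si⁴⁺ < Al³⁺ < Mg²⁺ < Na⁺ < F⁻ < O²⁻; the 4th-smallest ion is Na⁺.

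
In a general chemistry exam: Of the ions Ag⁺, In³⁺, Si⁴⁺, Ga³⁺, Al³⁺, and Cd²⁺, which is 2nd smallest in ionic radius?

Work out protons and electrons: Si⁴⁺ (Z=14, 10 e⁻), Al³⁺ (Z=13, 10 e⁻), Ga³⁺ (Z=31, 28 e⁻), In³⁺ (Z=49, 46 e⁻), Cd²⁺ (Z=48, 46 e⁻), Ag⁺ (Z=47, 46 e⁻). Si⁴⁺ < Al³⁺ (both 10 e⁻, Z=14>13); Al³⁺ < Ga³⁺ (same group, period 3 vs 4); Ga³⁺ < In³⁺ (same group, period 4 vs 5); In³⁺ < Cd²⁺ (both 46 e⁻, Z=49>48); Cd²⁺ < Ag⁺ (isoelectronic, higher Z=48 is smaller).
That gives Si⁴⁺ < Al³⁺ < Ga³⁺ < In³⁺ < Cd²⁺ < Ag⁺. From the smallest end, number 2 is Al³⁺.

Al³⁺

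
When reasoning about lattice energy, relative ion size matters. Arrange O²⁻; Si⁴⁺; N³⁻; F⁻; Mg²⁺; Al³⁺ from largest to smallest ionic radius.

N³⁻ > O²⁻ > F⁻ > Mg²⁺ > Al³⁺ > Si⁴⁺

These species are isoelectronic with 10 electrons. The only difference is the number of protons: Si⁴⁺ (Z=14), Al³⁺ (Z=13), Mg²⁺ (Z=12), F⁻ (Z=9), O²⁻ (Z=8), N³⁻ (Z=7). The strongest nuclear pull (Si⁴⁺) gives the smallest ion.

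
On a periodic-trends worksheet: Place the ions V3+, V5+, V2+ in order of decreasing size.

V2+ > V3+ > V5+

For a single element, ionic radius drops as positive charge rises — V5+ < V2+.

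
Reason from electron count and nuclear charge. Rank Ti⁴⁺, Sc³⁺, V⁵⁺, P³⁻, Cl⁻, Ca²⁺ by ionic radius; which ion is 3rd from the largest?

Ca²⁺

Isoelectronic series (18 e⁻ each). Size is set by nuclear charge: more protons means a smaller ion. V⁵⁺ (Z=23), Ti⁴⁺ (Z=22), Sc³⁺ (Z=21), Ca²⁺ (Z=20), Cl⁻ (Z=17), P³⁻ (Z=15).
That gives V⁵⁺ < Ti⁴⁺ < Sc³⁺ < Ca²⁺ < Cl⁻ < P³⁻. From the largest end, number 3 is Ca²⁺.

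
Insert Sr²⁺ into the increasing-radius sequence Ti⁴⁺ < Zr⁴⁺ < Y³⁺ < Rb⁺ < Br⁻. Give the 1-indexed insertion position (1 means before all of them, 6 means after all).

4

Work out protons and electrons: Ti⁴⁺ has 18 e⁻ (Z=22), Zr⁴⁺ has 36 e⁻ (Z=40), Y³⁺ has 36 e⁻ (Z=39), Sr²⁺ has 36 e⁻ (Z=38), Rb⁺ has 36 e⁻ (Z=37), Br⁻ has 36 e⁻ (Z=35). Ti⁴⁺ < Zr⁴⁺ (same group, period 4 vs 5); Zr⁴⁺ < Y³⁺ (both 36 e⁻, Z=40>39); Y³⁺ < Sr²⁺ (both 36 e⁻, Z=39>38); Sr²⁺ < Rb⁺ (isoelectronic, higher Z=38 is smaller); Rb⁺ < Br⁻ (isoelectronic, higher Z=37 is smaller).
With Sr²⁺ included the full order is Ti⁴⁺ < Zr⁴⁺ < Y³⁺ < Sr²⁺ < Rb⁺ < Br⁻, so it takes position 4.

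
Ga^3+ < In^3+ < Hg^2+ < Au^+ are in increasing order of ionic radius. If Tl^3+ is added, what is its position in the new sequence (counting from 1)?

Electron counts and nuclear charges: Ga^3+: 28 e⁻, Z=31, In^3+: 46 e⁻, Z=49, Tl^3+: 78 e⁻, Z=81, Hg^2+: 78 e⁻, Z=80, Au^+: 78 e⁻, Z=79. Ga^3+ < In^3+ (same group, 1 shell fewer); In^3+ < Tl^3+ (same group, period 5 vs 6); Tl^3+ < Hg^2+ (both 78 e⁻, Z=81>80); Hg^2+ < Au^+ (both 78 e⁻, Z=80>79).
Putting Tl^3+ in gives Ga^3+ < In^3+ < Tl^3+ < Hg^2+ < Au^+; it lands at slot 3.

3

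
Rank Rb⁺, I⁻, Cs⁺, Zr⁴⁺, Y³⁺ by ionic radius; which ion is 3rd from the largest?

Rb⁺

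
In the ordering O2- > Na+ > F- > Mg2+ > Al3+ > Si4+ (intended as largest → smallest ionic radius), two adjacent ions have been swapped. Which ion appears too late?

F-

The pair Na+, F- is the wrong way round — Na+ and F- share 10 electrons; the higher nuclear charge on Na (Z=11) contracts it more, so Na+ < F-. All other adjacent pairs agree with periodic trends, so F- is the misplaced ion.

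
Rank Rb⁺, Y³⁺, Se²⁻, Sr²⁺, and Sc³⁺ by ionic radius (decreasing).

Tabulating Z and e⁻: Sc³⁺ (Z=21, 18 e⁻), Y³⁺ (Z=39, 36 e⁻), Sr²⁺ (Z=38, 36 e⁻), Rb⁺ (Z=37, 36 e⁻), Se²⁻ (Z=34, 36 e⁻). Sc³⁺ < Y³⁺ (same group, 1 shell fewer); Y³⁺ < Sr²⁺ (both 36 e⁻, Z=39>38); Sr²⁺ < Rb⁺ (isoelectronic, higher Z=38 is smaller); Rb⁺ < Se²⁻ (both 36 e⁻, Z=37>34).

Se²⁻ > Rb⁺ > Sr²⁺ > Y³⁺ > Sc³⁺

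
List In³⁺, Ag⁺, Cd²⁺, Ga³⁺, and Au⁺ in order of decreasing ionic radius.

Au⁺ > Ag⁺ > Cd²⁺ > In³⁺ > Ga³⁺

Tabulating Z and e⁻: Ga³⁺: 28 e⁻, Z=31, In³⁺: 46 e⁻, Z=49, Cd²⁺: 46 e⁻, Z=48, Ag⁺: 46 e⁻, Z=47, Au⁺: 78 e⁻, Z=79. Ga³⁺ < In³⁺ (same group, period 4 vs 5); In³⁺ < Cd²⁺ (both 46 e⁻, Z=49>48); Cd²⁺ < Ag⁺ (isoelectronic, higher Z=48 is smaller); Ag⁺ < Au⁺ (same group, 1 shell fewer).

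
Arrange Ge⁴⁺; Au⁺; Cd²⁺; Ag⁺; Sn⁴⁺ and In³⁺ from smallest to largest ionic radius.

Tabulating Z and e⁻: Ge⁴⁺ (Z=32, 28 e⁻), Sn⁴⁺ (Z=50, 46 e⁻), In³⁺ (Z=49, 46 e⁻), Cd²⁺ (Z=48, 46 e⁻), Ag⁺ (Z=47, 46 e⁻), Au⁺ (Z=79, 78 e⁻). Ge⁴⁺ < Sn⁴⁺ (same group, period 4 vs 5); Sn⁴⁺ < In³⁺ (isoelectronic, higher Z=50 is smaller); In³⁺ < Cd²⁺ (isoelectronic, higher Z=49 is smaller); Cd²⁺ < Ag⁺ (isoelectronic, higher Z=48 is smaller); Ag⁺ < Au⁺ (same group, 1 shell fewer).

Ge⁴⁺ < Sn⁴⁺ < In³⁺ < Cd²⁺ < Ag⁺ < Au⁺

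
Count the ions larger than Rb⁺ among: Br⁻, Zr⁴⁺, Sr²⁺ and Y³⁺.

1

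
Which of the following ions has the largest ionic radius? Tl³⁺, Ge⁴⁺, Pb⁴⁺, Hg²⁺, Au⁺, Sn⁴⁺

Au⁺

Work out protons and electrons: Ge⁴⁺ has 28 e⁻ (Z=32), Sn⁴⁺ has 46 e⁻ (Z=50), Pb⁴⁺ has 78 e⁻ (Z=82), Tl³⁺ has 78 e⁻ (Z=81), Hg²⁺ has 78 e⁻ (Z=80), Au⁺ has 78 e⁻ (Z=79). Ge⁴⁺ < Sn⁴⁺ (same group, period 4 vs 5); Sn⁴⁺ < Pb⁴⁺ (same group, period 5 vs 6); Pb⁴⁺ < Tl³⁺ (isoelectronic, higher Z=82 is smaller); Tl³⁺ < Hg²⁺ (both 78 e⁻, Z=81>80); Hg²⁺ < Au⁺ (both 78 e⁻, Z=80>79).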